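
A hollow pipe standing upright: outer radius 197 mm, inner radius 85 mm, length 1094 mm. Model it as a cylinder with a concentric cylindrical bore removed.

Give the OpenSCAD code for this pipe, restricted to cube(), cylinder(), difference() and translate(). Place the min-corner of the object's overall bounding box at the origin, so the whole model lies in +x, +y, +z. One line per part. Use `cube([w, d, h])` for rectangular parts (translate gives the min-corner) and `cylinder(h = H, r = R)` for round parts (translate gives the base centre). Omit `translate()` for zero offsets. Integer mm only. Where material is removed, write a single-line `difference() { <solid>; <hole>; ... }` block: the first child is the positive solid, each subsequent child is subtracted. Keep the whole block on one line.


difference() { translate([197, 197, 0]) cylinder(h = 1094, r = 197); translate([197, 197, 0]) cylinder(h = 1094, r = 85); }


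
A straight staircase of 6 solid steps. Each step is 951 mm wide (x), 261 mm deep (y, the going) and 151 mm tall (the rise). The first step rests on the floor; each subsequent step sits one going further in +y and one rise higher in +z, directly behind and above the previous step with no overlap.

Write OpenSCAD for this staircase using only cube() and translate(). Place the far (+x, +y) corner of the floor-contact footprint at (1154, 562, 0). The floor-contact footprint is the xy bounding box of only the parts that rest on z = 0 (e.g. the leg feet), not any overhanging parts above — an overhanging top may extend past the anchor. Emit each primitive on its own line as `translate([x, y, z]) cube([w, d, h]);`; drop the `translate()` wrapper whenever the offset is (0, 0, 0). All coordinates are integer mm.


translate([203, 301, 0]) cube([951, 261, 151]);
translate([203, 562, 151]) cube([951, 261, 151]);
translate([203, 823, 302]) cube([951, 261, 151]);
translate([203, 1084, 453]) cube([951, 261, 151]);
translate([203, 1345, 604]) cube([951, 261, 151]);
translate([203, 1606, 755]) cube([951, 261, 151]);


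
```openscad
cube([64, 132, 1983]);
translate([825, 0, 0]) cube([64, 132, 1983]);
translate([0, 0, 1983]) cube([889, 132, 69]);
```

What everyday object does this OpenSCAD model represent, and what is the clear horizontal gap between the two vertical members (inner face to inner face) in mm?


A door frame. The clear opening width is 761 mm.

Two 1983 mm tall posts with a header on top — a door frame. The left jamb is 64 mm wide at x = 0; the right jamb starts at x = 825. The clear opening is 825 − 64 = 761 mm.


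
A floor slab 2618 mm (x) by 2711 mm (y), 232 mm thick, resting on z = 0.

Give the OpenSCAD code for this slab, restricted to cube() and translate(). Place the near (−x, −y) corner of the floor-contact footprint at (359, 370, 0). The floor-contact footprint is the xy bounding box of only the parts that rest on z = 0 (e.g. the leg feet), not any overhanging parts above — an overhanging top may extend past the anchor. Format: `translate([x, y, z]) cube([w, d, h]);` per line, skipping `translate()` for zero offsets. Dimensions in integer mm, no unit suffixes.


translate([359, 370, 0]) cube([2618, 2711, 232]);


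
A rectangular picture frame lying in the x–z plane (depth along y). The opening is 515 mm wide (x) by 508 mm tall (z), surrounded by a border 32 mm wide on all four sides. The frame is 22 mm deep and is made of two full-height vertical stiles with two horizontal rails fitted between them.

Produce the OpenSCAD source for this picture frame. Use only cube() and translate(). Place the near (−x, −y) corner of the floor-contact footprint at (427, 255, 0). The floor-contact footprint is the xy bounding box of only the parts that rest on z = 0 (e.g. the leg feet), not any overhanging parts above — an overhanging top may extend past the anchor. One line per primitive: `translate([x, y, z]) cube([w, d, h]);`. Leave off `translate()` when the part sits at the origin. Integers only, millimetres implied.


translate([427, 255, 0]) cube([32, 22, 572]);
translate([974, 255, 0]) cube([32, 22, 572]);
translate([459, 255, 0]) cube([515, 22, 32]);
translate([459, 255, 540]) cube([515, 22, 32]);


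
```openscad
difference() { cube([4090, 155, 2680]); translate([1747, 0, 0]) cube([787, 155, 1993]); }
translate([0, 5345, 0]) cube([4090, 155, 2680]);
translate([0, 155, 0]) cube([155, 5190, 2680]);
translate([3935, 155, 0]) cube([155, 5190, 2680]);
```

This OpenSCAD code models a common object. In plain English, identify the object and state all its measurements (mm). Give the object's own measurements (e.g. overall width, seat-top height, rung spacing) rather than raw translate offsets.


A single room: four walls, each 2680 mm tall and 155 mm thick, enclosing an outside footprint 4090×5500 mm (x × y), no floor or roof. The front and back walls (−y and +y sides) run the full x-width; the side walls fit between their inner faces. A door opening 787 mm wide and 1993 mm tall is cut through the front wall from the floor up, its −x edge 1747 mm from the wall's −x end.


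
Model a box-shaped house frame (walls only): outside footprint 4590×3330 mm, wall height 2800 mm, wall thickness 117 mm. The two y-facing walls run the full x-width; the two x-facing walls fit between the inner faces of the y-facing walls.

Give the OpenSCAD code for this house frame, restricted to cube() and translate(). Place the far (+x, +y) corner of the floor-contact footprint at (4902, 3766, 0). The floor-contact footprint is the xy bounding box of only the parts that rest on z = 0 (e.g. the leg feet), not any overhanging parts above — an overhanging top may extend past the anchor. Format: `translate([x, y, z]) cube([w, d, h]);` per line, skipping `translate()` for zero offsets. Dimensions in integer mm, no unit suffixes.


translate([312, 436, 0]) cube([4590, 117, 2800]);
translate([312, 3649, 0]) cube([4590, 117, 2800]);
translate([312, 553, 0]) cube([117, 3096, 2800]);
translate([4785, 553, 0]) cube([117, 3096, 2800]);


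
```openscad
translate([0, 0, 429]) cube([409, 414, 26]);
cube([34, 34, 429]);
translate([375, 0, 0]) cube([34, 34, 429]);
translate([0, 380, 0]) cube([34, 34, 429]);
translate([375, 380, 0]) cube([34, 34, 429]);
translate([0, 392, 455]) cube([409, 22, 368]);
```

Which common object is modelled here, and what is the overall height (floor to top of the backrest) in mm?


A chair. The overall height is 823 mm.

A slab on four corner posts with a tall panel at the back — a chair. The seat slab sits at z = 429 with thickness 26, and the 368 mm backrest starts at the seat top, so the overall height is 429 + 26 + 368 = 823 mm.


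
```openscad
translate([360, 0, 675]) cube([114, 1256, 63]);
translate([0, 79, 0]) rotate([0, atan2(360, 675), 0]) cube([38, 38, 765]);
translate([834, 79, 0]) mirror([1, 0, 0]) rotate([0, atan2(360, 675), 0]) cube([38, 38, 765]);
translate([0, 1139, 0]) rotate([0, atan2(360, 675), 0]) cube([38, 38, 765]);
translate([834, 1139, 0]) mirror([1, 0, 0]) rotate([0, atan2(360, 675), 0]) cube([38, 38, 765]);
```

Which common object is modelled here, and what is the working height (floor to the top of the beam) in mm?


A sawhorse. The overall height is 738 mm.

A beam across two mirrored pairs of raked legs — a sawhorse. The beam's underside is at z = 675 (matching the legs' vertical rise in atan2(360, 675)) and the beam is 63 mm tall, so its top is at 675 + 63 = 738 mm. The raked legs top out at the beam's underside, so that is the highest point.


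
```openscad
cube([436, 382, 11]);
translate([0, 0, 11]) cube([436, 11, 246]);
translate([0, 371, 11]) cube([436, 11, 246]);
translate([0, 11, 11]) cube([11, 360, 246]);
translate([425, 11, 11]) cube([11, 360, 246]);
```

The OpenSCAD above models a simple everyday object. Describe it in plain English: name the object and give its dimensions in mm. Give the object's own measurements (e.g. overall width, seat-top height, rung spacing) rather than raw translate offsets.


An open-topped rectangular box: outside dimensions 436×382×257 mm, with a uniform wall and base thickness of 11 mm. The base is a full 436×382 slab on the floor; four walls sit on top of the base. The front and back walls (the −y and +y sides) span the full width; the two side walls fit between them.


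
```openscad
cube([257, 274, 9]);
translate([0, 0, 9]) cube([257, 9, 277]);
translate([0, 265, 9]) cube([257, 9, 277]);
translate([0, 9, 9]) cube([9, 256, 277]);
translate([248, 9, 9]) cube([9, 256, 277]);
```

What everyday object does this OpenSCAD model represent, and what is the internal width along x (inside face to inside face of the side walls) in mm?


An open box. The internal width is 239 mm.

A 257×274 base slab with four walls standing on it — an open box. The base is 257 mm wide and the walls are 9 mm thick, so the internal width is 257 − 2 × 9 = 239 mm.


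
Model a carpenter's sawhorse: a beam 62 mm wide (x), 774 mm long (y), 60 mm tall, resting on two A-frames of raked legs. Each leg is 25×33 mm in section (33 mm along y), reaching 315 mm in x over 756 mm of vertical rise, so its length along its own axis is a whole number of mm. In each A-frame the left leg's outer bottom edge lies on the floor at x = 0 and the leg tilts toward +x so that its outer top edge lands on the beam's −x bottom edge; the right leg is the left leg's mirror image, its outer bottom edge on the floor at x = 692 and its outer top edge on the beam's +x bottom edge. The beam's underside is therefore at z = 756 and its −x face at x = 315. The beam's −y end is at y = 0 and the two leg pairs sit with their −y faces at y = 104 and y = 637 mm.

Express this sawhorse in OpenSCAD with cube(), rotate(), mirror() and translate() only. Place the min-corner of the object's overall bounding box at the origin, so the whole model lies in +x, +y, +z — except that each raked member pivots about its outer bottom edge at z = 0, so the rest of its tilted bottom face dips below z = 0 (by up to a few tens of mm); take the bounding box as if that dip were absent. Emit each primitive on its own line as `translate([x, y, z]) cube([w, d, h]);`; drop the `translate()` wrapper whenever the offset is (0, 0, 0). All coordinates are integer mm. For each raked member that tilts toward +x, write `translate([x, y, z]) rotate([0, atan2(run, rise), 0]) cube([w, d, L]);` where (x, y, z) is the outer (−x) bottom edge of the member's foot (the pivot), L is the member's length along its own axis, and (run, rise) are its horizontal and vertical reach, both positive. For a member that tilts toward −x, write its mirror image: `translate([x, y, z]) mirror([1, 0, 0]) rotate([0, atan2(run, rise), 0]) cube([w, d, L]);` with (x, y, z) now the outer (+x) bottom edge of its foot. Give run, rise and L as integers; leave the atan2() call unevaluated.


translate([315, 0, 756]) cube([62, 774, 60]);
translate([0, 104, 0]) rotate([0, atan2(315, 756), 0]) cube([25, 33, 819]);
translate([692, 104, 0]) mirror([1, 0, 0]) rotate([0, atan2(315, 756), 0]) cube([25, 33, 819]);
translate([0, 637, 0]) rotate([0, atan2(315, 756), 0]) cube([25, 33, 819]);
translate([692, 637, 0]) mirror([1, 0, 0]) rotate([0, atan2(315, 756), 0]) cube([25, 33, 819]);


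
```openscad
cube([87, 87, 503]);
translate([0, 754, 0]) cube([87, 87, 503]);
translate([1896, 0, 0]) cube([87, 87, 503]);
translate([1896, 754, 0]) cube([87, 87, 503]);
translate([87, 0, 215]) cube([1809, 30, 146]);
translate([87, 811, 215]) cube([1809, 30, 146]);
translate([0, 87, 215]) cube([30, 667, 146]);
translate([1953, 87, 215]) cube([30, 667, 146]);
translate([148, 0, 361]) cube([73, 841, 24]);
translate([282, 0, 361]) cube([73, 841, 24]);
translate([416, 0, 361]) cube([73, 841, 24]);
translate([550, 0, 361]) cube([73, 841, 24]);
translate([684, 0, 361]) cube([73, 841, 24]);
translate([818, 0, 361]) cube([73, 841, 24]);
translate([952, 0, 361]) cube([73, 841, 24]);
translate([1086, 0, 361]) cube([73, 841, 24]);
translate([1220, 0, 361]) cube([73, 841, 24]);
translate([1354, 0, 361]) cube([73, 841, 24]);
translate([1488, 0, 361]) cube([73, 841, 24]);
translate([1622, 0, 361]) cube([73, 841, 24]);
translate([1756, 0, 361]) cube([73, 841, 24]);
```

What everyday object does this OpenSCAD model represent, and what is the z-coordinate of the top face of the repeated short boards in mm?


A bed frame. The slat-top height is 385 mm.

Four posts, four rails, and a row of slats — a bed frame. Slats sit on the rails at z = 215 + 146 = 361; with slat thickness 24, the top is 385 mm.


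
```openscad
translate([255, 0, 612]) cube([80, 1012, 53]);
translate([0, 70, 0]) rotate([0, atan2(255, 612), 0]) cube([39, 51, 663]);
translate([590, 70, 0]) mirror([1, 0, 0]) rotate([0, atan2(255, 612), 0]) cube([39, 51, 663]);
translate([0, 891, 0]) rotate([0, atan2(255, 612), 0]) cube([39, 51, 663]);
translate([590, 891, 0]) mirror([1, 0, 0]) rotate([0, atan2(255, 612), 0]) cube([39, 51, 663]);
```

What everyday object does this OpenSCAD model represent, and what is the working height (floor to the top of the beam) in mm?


A sawhorse. The overall height is 665 mm.

A beam across two mirrored pairs of raked legs — a sawhorse. The beam's underside is at z = 612 (matching the legs' vertical rise in atan2(255, 612)) and the beam is 53 mm tall, so its top is at 612 + 53 = 665 mm. The raked legs top out at the beam's underside, so that is the highest point.


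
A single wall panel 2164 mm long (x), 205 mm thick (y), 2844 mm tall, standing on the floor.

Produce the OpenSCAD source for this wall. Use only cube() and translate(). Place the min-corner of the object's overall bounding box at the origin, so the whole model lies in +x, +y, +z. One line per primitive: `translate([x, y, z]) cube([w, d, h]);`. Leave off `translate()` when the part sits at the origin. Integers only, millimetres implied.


cube([2164, 205, 2844]);


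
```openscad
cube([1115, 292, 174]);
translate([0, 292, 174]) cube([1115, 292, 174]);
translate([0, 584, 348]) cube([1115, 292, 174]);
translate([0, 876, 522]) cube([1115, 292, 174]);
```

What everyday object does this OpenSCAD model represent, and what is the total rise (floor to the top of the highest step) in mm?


A staircase. The total rise is 696 mm.

4 identical blocks, each offset up and back from the previous — a staircase. Each step is 174 mm tall and there are 4 of them, so the total rise is 4 × 174 = 696 mm.


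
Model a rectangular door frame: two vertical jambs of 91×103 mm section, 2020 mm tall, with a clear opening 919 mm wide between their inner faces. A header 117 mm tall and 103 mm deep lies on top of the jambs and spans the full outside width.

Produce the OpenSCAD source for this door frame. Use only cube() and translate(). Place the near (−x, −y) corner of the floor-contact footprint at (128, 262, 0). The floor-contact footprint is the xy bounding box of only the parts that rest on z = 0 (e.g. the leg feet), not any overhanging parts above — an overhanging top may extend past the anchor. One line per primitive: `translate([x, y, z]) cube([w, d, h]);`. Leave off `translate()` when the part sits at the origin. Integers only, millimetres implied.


translate([128, 262, 0]) cube([91, 103, 2020]);
translate([1138, 262, 0]) cube([91, 103, 2020]);
translate([128, 262, 2020]) cube([1101, 103, 117]);


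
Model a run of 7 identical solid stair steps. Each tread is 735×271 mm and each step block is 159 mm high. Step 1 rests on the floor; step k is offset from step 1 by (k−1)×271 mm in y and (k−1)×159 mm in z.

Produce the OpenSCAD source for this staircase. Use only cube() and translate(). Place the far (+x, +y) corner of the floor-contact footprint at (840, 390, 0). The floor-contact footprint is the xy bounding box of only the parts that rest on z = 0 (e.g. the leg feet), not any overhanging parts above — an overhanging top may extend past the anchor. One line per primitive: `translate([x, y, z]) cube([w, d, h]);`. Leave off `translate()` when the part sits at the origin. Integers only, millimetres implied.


translate([105, 119, 0]) cube([735, 271, 159]);
translate([105, 390, 159]) cube([735, 271, 159]);
translate([105, 661, 318]) cube([735, 271, 159]);
translate([105, 932, 477]) cube([735, 271, 159]);
translate([105, 1203, 636]) cube([735, 271, 159]);
translate([105, 1474, 795]) cube([735, 271, 159]);
translate([105, 1745, 954]) cube([735, 271, 159]);


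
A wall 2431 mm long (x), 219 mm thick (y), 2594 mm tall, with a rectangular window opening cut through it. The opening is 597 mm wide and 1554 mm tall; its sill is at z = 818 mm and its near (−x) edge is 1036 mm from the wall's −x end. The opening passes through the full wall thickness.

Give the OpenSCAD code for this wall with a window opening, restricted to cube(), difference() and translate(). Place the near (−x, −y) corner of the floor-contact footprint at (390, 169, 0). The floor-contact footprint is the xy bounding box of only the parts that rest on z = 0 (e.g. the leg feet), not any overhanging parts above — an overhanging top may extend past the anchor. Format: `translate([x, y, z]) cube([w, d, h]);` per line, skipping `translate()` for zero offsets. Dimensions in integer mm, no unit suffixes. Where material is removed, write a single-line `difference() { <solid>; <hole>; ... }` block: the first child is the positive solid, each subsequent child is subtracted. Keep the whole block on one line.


difference() { translate([390, 169, 0]) cube([2431, 219, 2594]); translate([1426, 169, 818]) cube([597, 219, 1554]); }


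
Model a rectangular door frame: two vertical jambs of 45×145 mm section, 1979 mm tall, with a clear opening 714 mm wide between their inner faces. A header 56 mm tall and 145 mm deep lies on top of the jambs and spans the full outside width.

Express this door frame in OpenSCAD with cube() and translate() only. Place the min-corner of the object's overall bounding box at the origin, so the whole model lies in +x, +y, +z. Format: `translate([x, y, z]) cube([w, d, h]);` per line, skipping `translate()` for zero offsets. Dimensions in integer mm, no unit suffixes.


cube([45, 145, 1979]);
translate([759, 0, 0]) cube([45, 145, 1979]);
translate([0, 0, 1979]) cube([804, 145, 56]);


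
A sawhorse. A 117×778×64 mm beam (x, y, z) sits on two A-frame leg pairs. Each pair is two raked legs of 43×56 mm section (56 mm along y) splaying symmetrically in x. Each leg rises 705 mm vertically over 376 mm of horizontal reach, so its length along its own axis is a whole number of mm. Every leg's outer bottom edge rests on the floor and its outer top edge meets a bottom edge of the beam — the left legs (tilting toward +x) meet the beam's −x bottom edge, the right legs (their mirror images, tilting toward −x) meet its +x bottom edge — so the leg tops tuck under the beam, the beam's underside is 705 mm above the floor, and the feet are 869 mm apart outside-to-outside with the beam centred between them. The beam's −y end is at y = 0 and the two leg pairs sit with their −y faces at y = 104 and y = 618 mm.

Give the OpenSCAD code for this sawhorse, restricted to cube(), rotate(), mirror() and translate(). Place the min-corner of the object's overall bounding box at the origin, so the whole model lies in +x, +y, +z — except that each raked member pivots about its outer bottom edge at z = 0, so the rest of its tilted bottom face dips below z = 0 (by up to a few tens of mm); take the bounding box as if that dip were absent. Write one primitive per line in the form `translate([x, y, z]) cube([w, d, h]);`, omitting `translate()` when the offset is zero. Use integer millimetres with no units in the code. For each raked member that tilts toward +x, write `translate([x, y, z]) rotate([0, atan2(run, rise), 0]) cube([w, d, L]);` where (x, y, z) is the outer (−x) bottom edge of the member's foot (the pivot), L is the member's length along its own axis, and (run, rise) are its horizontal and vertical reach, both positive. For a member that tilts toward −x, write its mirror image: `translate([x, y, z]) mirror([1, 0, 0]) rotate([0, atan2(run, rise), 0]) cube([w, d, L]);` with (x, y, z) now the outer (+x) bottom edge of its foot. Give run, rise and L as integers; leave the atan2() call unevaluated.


// leg length = √(376² + 705²) = 799
// right-leg outer foot x = 2·376 + 117 = 869
// beam min-corner = (376, 0, 705)
translate([376, 0, 705]) cube([117, 778, 64]);
translate([0, 104, 0]) rotate([0, atan2(376, 705), 0]) cube([43, 56, 799]);
translate([869, 104, 0]) mirror([1, 0, 0]) rotate([0, atan2(376, 705), 0]) cube([43, 56, 799]);
translate([0, 618, 0]) rotate([0, atan2(376, 705), 0]) cube([43, 56, 799]);
translate([869, 618, 0]) mirror([1, 0, 0]) rotate([0, atan2(376, 705), 0]) cube([43, 56, 799]);


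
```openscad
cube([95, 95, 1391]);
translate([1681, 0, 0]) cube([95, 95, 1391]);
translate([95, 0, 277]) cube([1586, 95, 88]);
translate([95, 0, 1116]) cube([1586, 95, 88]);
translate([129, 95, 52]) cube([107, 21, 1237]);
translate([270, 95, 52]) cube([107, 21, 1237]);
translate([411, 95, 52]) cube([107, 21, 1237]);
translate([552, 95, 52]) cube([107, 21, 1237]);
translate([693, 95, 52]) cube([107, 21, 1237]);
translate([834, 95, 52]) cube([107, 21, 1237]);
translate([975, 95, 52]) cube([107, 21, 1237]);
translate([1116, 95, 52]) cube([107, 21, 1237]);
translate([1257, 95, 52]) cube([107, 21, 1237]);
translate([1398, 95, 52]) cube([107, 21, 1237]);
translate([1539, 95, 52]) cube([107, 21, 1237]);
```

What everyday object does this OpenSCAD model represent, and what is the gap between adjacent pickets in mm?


A fence section. The picket gap is 34 mm.

Two posts, two rails, 11 pickets — a fence section. Span 1586 mm holds 11 pickets of 107 mm with 12 equal gaps: ⌊(1586 − 11·107) / 12⌋ = 34 mm.


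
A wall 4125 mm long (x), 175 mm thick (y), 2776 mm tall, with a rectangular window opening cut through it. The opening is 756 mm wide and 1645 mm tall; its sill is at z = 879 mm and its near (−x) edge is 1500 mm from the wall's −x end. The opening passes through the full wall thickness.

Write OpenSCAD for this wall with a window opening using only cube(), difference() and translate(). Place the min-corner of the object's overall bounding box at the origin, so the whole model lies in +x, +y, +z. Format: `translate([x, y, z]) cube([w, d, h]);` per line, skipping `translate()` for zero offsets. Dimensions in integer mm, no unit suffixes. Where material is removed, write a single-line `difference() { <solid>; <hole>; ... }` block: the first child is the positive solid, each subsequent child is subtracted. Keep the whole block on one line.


difference() { cube([4125, 175, 2776]); translate([1500, 0, 879]) cube([756, 175, 1645]); }


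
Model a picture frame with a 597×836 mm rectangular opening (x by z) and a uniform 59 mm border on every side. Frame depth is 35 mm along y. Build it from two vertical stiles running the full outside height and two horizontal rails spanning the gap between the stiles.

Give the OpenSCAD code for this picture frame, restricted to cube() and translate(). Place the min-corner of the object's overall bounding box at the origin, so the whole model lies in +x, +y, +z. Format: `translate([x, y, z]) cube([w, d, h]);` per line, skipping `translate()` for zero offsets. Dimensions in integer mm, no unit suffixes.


cube([59, 35, 954]);
translate([656, 0, 0]) cube([59, 35, 954]);
translate([59, 0, 0]) cube([597, 35, 59]);
translate([59, 0, 895]) cube([597, 35, 59]);


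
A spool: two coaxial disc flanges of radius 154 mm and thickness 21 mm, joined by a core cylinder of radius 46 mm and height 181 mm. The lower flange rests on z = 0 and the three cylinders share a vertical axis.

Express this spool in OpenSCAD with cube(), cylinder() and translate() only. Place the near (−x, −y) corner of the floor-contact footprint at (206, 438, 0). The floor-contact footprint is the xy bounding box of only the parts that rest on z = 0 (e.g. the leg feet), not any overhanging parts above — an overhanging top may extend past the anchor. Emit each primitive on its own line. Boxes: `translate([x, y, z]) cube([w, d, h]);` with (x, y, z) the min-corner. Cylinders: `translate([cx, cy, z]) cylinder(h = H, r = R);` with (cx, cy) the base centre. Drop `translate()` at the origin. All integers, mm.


translate([360, 592, 0]) cylinder(h = 21, r = 154);
translate([360, 592, 21]) cylinder(h = 181, r = 46);
translate([360, 592, 202]) cylinder(h = 21, r = 154);


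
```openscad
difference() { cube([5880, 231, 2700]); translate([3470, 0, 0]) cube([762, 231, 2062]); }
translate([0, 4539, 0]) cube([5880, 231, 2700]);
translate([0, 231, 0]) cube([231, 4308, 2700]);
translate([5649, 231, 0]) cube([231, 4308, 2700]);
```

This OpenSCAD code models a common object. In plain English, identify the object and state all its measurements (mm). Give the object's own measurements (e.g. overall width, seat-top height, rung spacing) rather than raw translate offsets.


A single room: four walls, each 2700 mm tall and 231 mm thick, enclosing an outside footprint 5880×4770 mm (x × y), no floor or roof. The front and back walls (−y and +y sides) run the full x-width; the side walls fit between their inner faces. A door opening 762 mm wide and 2062 mm tall is cut through the front wall from the floor up, its −x edge 3470 mm from the wall's −x end.


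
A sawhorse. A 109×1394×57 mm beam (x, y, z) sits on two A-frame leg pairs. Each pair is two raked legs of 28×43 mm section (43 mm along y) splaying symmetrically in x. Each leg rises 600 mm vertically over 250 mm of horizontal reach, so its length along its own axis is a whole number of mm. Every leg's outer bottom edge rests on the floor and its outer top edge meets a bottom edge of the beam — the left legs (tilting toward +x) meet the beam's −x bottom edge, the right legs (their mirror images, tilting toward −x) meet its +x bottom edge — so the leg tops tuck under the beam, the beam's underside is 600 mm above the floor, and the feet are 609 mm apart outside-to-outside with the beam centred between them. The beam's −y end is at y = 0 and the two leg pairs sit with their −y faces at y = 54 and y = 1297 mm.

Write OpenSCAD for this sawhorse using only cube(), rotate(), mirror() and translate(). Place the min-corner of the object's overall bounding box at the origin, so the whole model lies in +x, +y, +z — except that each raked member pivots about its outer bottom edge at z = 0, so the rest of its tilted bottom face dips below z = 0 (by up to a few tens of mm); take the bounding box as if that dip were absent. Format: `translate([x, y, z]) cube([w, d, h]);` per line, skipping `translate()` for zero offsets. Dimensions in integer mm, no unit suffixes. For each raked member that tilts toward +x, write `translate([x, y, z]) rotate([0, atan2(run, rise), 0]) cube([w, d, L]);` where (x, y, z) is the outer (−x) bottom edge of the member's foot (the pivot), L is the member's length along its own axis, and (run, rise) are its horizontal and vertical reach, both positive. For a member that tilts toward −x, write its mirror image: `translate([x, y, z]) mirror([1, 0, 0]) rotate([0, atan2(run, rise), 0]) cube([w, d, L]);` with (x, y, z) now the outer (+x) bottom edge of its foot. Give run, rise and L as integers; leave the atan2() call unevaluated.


// leg length = √(250² + 600²) = 650
// right-leg outer foot x = 2·250 + 109 = 609
// beam min-corner = (250, 0, 600)
translate([250, 0, 600]) cube([109, 1394, 57]);
translate([0, 54, 0]) rotate([0, atan2(250, 600), 0]) cube([28, 43, 650]);
translate([609, 54, 0]) mirror([1, 0, 0]) rotate([0, atan2(250, 600), 0]) cube([28, 43, 650]);
translate([0, 1297, 0]) rotate([0, atan2(250, 600), 0]) cube([28, 43, 650]);
translate([609, 1297, 0]) mirror([1, 0, 0]) rotate([0, atan2(250, 600), 0]) cube([28, 43, 650]);


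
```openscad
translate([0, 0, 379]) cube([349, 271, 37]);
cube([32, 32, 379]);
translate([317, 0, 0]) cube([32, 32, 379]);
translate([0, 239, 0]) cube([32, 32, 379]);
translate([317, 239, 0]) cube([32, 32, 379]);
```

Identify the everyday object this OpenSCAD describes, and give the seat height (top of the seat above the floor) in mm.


A stool. The seat height is 416 mm.

A 349×271×37 slab at z = 379 on four corner posts — a stool. The seat top is 379 + 37 = 416 mm.


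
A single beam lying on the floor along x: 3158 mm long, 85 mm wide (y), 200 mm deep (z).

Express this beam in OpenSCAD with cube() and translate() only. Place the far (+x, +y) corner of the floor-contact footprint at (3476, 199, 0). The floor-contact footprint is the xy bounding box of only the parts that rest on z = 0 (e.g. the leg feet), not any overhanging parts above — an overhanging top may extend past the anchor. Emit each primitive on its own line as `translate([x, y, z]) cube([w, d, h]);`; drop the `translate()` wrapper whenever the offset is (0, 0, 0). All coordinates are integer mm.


translate([318, 114, 0]) cube([3158, 85, 200]);


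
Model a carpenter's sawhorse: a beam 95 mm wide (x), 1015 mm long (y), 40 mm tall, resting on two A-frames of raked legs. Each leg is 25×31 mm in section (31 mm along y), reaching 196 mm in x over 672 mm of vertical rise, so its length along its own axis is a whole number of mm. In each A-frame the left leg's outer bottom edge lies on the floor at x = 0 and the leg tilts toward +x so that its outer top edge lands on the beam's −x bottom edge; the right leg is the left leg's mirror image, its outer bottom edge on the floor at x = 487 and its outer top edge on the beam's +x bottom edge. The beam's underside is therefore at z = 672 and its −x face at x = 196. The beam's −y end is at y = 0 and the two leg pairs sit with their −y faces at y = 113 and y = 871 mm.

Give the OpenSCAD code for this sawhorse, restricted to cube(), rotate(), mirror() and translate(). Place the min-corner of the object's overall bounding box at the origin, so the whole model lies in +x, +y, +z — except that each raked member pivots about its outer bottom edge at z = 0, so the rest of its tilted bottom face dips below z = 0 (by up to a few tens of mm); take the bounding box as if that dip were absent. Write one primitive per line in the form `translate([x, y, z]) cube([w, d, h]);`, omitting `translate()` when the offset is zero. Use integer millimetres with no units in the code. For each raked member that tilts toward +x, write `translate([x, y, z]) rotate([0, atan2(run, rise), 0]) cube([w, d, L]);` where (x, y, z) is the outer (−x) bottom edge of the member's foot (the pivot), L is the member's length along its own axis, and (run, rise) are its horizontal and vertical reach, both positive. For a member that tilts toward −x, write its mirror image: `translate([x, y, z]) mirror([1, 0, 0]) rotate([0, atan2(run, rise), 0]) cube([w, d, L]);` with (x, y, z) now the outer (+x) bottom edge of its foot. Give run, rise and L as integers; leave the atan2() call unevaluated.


translate([196, 0, 672]) cube([95, 1015, 40]);
translate([0, 113, 0]) rotate([0, atan2(196, 672), 0]) cube([25, 31, 700]);
translate([487, 113, 0]) mirror([1, 0, 0]) rotate([0, atan2(196, 672), 0]) cube([25, 31, 700]);
translate([0, 871, 0]) rotate([0, atan2(196, 672), 0]) cube([25, 31, 700]);
translate([487, 871, 0]) mirror([1, 0, 0]) rotate([0, atan2(196, 672), 0]) cube([25, 31, 700]);


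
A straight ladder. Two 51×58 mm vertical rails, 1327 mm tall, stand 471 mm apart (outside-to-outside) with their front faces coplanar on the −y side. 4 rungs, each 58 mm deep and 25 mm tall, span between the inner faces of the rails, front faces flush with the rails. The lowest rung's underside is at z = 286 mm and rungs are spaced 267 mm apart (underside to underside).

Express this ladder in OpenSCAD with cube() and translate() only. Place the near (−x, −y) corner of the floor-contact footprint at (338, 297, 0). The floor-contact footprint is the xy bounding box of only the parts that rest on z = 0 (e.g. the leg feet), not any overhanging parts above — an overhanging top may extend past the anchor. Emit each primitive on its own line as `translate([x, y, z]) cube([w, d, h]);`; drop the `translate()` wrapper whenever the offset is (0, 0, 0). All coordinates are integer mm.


translate([338, 297, 0]) cube([51, 58, 1327]);
translate([758, 297, 0]) cube([51, 58, 1327]);
translate([389, 297, 286]) cube([369, 58, 25]);
translate([389, 297, 553]) cube([369, 58, 25]);
translate([389, 297, 820]) cube([369, 58, 25]);
translate([389, 297, 1087]) cube([369, 58, 25]);


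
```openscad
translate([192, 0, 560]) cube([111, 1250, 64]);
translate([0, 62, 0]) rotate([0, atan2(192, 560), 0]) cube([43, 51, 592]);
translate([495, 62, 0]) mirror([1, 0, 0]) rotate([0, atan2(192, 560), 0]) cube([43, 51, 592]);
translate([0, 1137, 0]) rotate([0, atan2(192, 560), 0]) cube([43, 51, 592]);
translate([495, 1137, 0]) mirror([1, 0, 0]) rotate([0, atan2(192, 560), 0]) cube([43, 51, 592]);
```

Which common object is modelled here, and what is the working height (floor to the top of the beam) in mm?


A sawhorse. The overall height is 624 mm.

A beam across two mirrored pairs of raked legs — a sawhorse. The beam's underside is at z = 560 (matching the legs' vertical rise in atan2(192, 560)) and the beam is 64 mm tall, so its top is at 560 + 64 = 624 mm. The raked legs top out at the beam's underside, so that is the highest point.


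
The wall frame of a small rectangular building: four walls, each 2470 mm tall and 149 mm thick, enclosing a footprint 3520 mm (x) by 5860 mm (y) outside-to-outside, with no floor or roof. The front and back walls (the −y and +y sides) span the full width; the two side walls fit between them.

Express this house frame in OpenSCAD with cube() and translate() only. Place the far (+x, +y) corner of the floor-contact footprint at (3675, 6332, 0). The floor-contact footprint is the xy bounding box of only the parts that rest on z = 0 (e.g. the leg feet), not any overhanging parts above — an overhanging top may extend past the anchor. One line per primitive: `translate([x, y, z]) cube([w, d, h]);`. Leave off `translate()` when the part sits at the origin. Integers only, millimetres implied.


translate([155, 472, 0]) cube([3520, 149, 2470]);
translate([155, 6183, 0]) cube([3520, 149, 2470]);
translate([155, 621, 0]) cube([149, 5562, 2470]);
translate([3526, 621, 0]) cube([149, 5562, 2470]);


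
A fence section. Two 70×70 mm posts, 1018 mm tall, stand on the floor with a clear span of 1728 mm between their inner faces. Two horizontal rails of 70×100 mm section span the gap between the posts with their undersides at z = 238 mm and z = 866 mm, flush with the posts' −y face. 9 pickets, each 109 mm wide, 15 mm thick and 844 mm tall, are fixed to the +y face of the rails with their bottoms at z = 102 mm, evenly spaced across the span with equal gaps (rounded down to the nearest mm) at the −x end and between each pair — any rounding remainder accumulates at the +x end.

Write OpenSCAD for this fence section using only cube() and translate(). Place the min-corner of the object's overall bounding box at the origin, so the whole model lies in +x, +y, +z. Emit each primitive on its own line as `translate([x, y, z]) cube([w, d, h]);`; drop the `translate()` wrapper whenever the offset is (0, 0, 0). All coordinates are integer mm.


cube([70, 70, 1018]);
translate([1798, 0, 0]) cube([70, 70, 1018]);
translate([70, 0, 238]) cube([1728, 70, 100]);
translate([70, 0, 866]) cube([1728, 70, 100]);
translate([144, 70, 102]) cube([109, 15, 844]);
translate([327, 70, 102]) cube([109, 15, 844]);
translate([510, 70, 102]) cube([109, 15, 844]);
translate([693, 70, 102]) cube([109, 15, 844]);
translate([876, 70, 102]) cube([109, 15, 844]);
translate([1059, 70, 102]) cube([109, 15, 844]);
translate([1242, 70, 102]) cube([109, 15, 844]);
translate([1425, 70, 102]) cube([109, 15, 844]);
translate([1608, 70, 102]) cube([109, 15, 844]);


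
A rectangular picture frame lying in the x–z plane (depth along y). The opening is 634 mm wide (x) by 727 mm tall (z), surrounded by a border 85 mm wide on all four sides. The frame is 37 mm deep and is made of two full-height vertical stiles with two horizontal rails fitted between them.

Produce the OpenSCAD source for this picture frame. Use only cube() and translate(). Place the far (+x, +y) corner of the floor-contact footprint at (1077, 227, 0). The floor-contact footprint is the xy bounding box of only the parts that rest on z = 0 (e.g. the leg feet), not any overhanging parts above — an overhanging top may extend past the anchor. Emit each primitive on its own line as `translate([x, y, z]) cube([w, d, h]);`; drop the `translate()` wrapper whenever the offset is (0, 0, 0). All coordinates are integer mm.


translate([273, 190, 0]) cube([85, 37, 897]);
translate([992, 190, 0]) cube([85, 37, 897]);
translate([358, 190, 0]) cube([634, 37, 85]);
translate([358, 190, 812]) cube([634, 37, 85]);


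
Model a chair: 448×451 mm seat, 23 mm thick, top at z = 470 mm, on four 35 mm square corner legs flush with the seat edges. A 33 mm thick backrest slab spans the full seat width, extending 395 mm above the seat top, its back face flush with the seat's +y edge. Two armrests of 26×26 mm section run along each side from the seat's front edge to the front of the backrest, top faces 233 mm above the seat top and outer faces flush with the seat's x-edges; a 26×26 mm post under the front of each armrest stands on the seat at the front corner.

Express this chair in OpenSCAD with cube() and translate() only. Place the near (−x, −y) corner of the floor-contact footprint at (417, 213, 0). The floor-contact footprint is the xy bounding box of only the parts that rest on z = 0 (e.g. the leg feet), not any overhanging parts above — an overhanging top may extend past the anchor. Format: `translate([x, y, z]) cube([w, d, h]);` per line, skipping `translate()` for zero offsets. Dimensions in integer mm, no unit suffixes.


translate([417, 213, 447]) cube([448, 451, 23]);
translate([417, 213, 0]) cube([35, 35, 447]);
translate([830, 213, 0]) cube([35, 35, 447]);
translate([417, 629, 0]) cube([35, 35, 447]);
translate([830, 629, 0]) cube([35, 35, 447]);
translate([417, 631, 470]) cube([448, 33, 395]);
translate([417, 213, 677]) cube([26, 418, 26]);
translate([839, 213, 677]) cube([26, 418, 26]);
translate([417, 213, 470]) cube([26, 26, 207]);
translate([839, 213, 470]) cube([26, 26, 207]);


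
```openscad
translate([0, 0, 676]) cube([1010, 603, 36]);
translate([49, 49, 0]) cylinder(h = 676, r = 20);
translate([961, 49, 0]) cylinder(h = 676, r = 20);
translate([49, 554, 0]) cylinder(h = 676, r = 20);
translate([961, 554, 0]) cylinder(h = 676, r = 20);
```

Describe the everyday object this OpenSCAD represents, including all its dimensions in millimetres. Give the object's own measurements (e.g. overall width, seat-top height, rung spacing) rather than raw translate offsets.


A rectangular dining table. The top is 1010×603×36 mm with its upper surface at z = 712 mm. It stands on four round legs of 40 mm diameter, each leg's bounding box inset 29 mm from the nearest pair of top edges, running from the floor to the underside of the top.


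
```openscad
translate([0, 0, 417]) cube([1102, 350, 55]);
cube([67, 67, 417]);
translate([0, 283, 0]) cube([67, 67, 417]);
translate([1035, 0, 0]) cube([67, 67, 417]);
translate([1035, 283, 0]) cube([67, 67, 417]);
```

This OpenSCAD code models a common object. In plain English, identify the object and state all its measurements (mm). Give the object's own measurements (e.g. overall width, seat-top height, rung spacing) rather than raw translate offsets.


A bench: a 1102×350 mm seat slab, 55 mm thick, top at z = 472 mm, on four 67×67 mm square legs flush with the seat corners and standing on z = 0.


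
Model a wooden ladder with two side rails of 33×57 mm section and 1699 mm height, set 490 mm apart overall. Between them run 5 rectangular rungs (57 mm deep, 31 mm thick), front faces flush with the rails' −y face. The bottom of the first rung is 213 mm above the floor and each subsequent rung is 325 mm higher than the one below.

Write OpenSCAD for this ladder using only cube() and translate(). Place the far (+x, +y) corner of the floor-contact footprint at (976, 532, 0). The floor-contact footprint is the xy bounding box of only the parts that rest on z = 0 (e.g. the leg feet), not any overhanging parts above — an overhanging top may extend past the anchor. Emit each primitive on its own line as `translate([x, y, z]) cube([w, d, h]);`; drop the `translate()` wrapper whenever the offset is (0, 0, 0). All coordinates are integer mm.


translate([486, 475, 0]) cube([33, 57, 1699]);
translate([943, 475, 0]) cube([33, 57, 1699]);
translate([519, 475, 213]) cube([424, 57, 31]);
translate([519, 475, 538]) cube([424, 57, 31]);
translate([519, 475, 863]) cube([424, 57, 31]);
translate([519, 475, 1188]) cube([424, 57, 31]);
translate([519, 475, 1513]) cube([424, 57, 31]);
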